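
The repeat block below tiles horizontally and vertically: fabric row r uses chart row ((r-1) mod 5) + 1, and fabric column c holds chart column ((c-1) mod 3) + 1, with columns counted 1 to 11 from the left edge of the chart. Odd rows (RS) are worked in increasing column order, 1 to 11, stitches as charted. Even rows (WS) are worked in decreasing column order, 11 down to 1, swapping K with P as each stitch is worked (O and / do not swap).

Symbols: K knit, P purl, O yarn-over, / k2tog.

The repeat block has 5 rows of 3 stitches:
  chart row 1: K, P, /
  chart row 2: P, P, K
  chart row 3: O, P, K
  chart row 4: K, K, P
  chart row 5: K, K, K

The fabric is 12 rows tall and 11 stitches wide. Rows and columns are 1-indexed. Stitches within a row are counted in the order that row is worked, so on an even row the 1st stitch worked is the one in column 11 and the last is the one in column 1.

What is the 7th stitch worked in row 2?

Row 2: (2-1) mod 5 = 1, so use chart row 2. Even row -> WS.
Chart row 2 tiled across columns 1-11: P P K P P K P P K P P
WS: work from column 11 back to column 1 (reverse the tiled row), swapping K<->P (O and / unchanged).
Row 2 as worked: K K P K K P K K P K K
Stitch 7 in working order -> K

Stitch:
K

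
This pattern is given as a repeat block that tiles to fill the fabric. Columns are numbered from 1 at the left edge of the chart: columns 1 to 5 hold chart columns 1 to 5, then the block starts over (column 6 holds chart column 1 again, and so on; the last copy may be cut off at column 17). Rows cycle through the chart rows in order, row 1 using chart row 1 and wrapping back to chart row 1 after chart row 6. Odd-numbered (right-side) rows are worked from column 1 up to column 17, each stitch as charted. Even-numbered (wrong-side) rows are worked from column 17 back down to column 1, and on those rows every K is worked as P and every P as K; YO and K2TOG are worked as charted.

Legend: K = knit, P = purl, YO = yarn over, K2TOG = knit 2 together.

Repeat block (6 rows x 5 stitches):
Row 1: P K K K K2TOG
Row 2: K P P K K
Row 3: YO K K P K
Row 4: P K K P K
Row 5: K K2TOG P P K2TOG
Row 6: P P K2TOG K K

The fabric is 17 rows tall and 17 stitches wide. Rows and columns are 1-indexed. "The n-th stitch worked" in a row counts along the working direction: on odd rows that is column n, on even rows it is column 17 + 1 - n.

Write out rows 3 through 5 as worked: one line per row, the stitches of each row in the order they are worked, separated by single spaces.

Result:
YO K K P K YO K K P K YO K K P K YO K
P K P K P P K P K P P K P K P P K
K K2TOG P P K2TOG K K2TOG P P K2TOG K K2TOG P P K2TOG K K2TOG

Derivation:
Row 3: chart row 3, RS - tile across columns 1-17 and work as-is.
Row 4: chart row 4, WS - tiled (columns 1-17): P K K P K P K K P K P K K P K P K; work from column 17 back to 1 with K<->P swapped.
Row 5: chart row 5, RS - tile across columns 1-17 and work as-is.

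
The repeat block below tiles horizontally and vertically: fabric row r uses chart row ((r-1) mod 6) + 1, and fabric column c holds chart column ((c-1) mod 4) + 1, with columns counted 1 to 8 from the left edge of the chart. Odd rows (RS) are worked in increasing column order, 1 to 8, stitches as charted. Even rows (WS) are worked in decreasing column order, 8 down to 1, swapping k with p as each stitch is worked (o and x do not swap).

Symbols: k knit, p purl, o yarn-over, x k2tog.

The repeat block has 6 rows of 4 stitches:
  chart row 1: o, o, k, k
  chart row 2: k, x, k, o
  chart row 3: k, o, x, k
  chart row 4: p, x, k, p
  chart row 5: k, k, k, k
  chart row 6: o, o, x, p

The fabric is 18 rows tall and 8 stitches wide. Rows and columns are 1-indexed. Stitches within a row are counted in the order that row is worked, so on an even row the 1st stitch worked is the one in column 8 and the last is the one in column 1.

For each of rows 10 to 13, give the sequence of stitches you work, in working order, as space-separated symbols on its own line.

Rows as worked:
k p x k k p x k
k k k k k k k k
k x o o k x o o
o o k k o o k k

Derivation:
Row 10: chart row 4, WS - tiled (columns 1-8): p x k p p x k p; work from column 8 back to 1 with k<->p swapped.
Row 11: chart row 5, RS - tile across columns 1-8 and work as-is.
Row 12: chart row 6, WS - tiled (columns 1-8): o o x p o o x p; work from column 8 back to 1 with k<->p swapped.
Row 13: chart row 1, RS - tile across columns 1-8 and work as-is.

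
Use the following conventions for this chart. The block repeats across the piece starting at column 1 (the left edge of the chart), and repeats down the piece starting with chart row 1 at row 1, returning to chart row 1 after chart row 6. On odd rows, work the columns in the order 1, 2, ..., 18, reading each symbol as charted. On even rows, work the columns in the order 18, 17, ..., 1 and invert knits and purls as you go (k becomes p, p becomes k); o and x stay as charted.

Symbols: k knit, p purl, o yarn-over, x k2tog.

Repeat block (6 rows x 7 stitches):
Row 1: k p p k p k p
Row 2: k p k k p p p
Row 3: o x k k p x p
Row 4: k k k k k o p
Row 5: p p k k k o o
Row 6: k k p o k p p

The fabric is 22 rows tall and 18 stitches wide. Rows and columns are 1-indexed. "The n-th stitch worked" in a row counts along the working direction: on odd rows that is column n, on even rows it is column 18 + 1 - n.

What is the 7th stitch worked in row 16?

Row 16 uses chart row ((16-1) mod 6)+1 = 4. Row 16 is even, so WS.
Chart row 4 tiled across columns 1-18: k k k k k o p k k k k k o p k k k k
WS row: flip the tiled sequence (start at column 18) and apply k<->p; o and x stay.
Row 16 as worked: p p p p k o p p p p p k o p p p p p
Stitch 7 in working order -> p

== STITCH ==
p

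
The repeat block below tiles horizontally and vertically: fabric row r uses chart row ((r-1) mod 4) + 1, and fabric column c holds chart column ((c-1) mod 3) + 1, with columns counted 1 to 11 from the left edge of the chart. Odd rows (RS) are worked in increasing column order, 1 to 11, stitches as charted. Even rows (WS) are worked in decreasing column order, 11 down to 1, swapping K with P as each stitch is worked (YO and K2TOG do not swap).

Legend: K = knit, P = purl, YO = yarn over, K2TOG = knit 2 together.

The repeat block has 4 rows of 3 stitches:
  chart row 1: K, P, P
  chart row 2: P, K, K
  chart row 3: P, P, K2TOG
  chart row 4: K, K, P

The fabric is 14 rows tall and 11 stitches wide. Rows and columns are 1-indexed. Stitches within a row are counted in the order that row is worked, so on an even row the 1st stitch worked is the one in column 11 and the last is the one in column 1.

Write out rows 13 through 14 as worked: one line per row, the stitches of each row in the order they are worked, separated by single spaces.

Result:
K P P K P P K P P K P
P K P P K P P K P P K

Derivation:
Row 13: chart row 1, RS - tile across columns 1-11 and work as-is.
Row 14: chart row 2, WS - tiled (columns 1-11): P K K P K K P K K P K; work from column 11 back to 1 with K<->P swapped.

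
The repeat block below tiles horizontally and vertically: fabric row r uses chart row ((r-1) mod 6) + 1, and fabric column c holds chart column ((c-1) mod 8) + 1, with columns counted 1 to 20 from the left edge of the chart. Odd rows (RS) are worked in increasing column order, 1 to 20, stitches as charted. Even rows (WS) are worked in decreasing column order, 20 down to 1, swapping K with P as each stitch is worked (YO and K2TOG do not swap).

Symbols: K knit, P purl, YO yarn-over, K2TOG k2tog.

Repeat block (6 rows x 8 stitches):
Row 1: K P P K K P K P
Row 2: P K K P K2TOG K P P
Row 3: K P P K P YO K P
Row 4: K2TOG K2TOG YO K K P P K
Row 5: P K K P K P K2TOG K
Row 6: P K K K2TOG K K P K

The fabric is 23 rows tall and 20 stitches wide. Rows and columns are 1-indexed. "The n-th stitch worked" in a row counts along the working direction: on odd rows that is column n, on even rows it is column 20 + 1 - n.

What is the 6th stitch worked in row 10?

Result:
K

Derivation:
Row 10 uses chart row ((10-1) mod 6)+1 = 4. Row 10 is even, so WS.
Chart row 4 tiled across columns 1-20: K2TOG K2TOG YO K K P P K K2TOG K2TOG YO K K P P K K2TOG K2TOG YO K
WS row: flip the tiled sequence (start at column 20) and apply K<->P; YO and K2TOG stay.
Row 10 as worked: P YO K2TOG K2TOG P K K P P YO K2TOG K2TOG P K K P P YO K2TOG K2TOG
Counting 6 along the worked row gives K.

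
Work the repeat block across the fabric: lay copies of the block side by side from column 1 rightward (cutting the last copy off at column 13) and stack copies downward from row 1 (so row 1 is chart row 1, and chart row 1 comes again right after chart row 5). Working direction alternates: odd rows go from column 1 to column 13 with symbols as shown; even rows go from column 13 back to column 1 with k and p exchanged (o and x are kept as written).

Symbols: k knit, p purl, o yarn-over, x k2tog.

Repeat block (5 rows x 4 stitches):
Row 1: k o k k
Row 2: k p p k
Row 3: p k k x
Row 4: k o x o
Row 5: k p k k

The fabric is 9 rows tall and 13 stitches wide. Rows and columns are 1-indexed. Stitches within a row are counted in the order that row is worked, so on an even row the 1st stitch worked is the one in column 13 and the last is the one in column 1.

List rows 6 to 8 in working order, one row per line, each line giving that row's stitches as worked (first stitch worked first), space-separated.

Row 6: chart row 1, WS - tiled (columns 1-13): k o k k k o k k k o k k k; work from column 13 back to 1 with k<->p swapped.
Row 7: chart row 2, RS - tile across columns 1-13 and work as-is.
Row 8: chart row 3, WS - tiled (columns 1-13): p k k x p k k x p k k x p; work from column 13 back to 1 with k<->p swapped.

Rows as worked:
p p p o p p p o p p p o p
k p p k k p p k k p p k k
k x p p k x p p k x p p k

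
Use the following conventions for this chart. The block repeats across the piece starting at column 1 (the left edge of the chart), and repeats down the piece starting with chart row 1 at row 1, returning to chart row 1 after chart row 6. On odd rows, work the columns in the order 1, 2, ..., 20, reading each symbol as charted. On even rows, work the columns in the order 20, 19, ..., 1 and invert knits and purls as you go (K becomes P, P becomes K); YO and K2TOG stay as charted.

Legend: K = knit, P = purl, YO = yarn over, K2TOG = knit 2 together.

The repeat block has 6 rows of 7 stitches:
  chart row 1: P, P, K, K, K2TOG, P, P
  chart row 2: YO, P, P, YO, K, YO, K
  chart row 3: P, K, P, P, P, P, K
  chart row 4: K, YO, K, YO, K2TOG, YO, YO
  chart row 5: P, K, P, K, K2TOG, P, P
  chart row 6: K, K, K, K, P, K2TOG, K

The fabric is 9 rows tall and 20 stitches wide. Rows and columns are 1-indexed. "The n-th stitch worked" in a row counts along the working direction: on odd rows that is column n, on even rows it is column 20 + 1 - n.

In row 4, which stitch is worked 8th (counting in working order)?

== STITCH ==
YO

Derivation:
For row 4: chart row = ((4-1) mod 6) + 1 = 4; this is a WS (even) row.
Chart row 4 tiled across columns 1-20: K YO K YO K2TOG YO YO K YO K YO K2TOG YO YO K YO K YO K2TOG YO
WS row: flip the tiled sequence (start at column 20) and apply K<->P; YO and K2TOG stay.
Row 4 as worked: YO K2TOG YO P YO P YO YO K2TOG YO P YO P YO YO K2TOG YO P YO P
The 8th stitch worked is YO.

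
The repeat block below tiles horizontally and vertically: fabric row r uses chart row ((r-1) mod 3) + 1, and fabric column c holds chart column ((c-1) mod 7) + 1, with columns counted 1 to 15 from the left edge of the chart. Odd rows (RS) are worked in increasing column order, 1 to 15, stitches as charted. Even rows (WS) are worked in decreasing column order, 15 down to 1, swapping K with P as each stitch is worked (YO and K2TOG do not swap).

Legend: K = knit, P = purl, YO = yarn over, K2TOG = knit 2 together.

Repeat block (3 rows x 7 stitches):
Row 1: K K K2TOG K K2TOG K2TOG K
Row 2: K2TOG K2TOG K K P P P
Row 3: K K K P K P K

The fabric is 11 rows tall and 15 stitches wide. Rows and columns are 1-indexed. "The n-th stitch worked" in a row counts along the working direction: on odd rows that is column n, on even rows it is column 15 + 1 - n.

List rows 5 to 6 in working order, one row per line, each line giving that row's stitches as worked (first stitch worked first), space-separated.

== ROWS AS WORKED ==
K2TOG K2TOG K K P P P K2TOG K2TOG K K P P P K2TOG
P P K P K P P P P K P K P P P

Derivation:
Row 5: chart row 2, RS - tile across columns 1-15 and work as-is.
Row 6: chart row 3, WS - tiled (columns 1-15): K K K P K P K K K K P K P K K; work from column 15 back to 1 with K<->P swapped.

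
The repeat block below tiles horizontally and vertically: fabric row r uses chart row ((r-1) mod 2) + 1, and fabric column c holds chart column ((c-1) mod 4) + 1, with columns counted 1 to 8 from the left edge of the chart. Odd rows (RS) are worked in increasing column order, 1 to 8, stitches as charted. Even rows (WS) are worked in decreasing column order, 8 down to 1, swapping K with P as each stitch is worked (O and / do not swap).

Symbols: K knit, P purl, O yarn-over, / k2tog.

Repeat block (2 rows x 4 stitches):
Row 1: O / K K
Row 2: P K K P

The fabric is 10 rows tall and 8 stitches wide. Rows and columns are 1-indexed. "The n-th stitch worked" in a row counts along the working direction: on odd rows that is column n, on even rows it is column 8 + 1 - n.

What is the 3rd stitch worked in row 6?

== STITCH ==
P

Derivation:
For row 6: chart row = ((6-1) mod 2) + 1 = 2; this is a WS (even) row.
Chart row 2 tiled across columns 1-8: P K K P P K K P
WS: work from column 8 back to column 1 (reverse the tiled row), swapping K<->P (O and / unchanged).
Row 6 as worked: K P P K K P P K
Stitch 3 in working order -> P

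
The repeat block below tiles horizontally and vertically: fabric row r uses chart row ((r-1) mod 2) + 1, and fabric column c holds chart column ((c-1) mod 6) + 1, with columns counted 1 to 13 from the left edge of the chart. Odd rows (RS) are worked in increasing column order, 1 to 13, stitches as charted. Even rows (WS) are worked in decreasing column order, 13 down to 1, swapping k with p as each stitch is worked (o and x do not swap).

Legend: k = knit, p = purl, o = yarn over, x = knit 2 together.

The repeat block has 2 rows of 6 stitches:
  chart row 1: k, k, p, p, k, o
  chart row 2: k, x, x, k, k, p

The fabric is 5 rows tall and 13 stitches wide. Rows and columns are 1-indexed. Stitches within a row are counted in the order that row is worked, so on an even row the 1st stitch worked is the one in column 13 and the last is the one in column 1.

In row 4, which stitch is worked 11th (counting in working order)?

Row 4: (4-1) mod 2 = 1, so use chart row 2. Even row -> WS.
Chart row 2 tiled across columns 1-13: k x x k k p k x x k k p k
WS: work from column 13 back to column 1 (reverse the tiled row), swapping k<->p (o and x unchanged).
Row 4 as worked: p k p p x x p k p p x x p
Counting 11 along the worked row gives x.

Stitch:
x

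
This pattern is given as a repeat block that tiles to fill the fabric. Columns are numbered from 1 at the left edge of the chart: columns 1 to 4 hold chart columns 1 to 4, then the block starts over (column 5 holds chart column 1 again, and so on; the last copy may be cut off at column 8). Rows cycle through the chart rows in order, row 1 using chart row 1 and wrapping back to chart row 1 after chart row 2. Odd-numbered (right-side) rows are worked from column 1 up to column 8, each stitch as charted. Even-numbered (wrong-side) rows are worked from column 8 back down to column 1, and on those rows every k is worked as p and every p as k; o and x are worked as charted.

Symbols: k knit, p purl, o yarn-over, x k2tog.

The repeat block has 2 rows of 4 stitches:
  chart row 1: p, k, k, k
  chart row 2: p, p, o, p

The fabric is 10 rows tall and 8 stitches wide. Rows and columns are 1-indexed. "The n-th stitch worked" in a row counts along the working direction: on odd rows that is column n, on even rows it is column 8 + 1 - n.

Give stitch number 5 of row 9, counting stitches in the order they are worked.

Result:
p

Derivation:
Row 9: (9-1) mod 2 = 0, so use chart row 1. Odd row -> RS.
Chart row 1 tiled across columns 1-8: p k k k p k k k
Right side: take the tiled row as-is (worked left to right from column 1).
Counting 5 along the worked row gives p.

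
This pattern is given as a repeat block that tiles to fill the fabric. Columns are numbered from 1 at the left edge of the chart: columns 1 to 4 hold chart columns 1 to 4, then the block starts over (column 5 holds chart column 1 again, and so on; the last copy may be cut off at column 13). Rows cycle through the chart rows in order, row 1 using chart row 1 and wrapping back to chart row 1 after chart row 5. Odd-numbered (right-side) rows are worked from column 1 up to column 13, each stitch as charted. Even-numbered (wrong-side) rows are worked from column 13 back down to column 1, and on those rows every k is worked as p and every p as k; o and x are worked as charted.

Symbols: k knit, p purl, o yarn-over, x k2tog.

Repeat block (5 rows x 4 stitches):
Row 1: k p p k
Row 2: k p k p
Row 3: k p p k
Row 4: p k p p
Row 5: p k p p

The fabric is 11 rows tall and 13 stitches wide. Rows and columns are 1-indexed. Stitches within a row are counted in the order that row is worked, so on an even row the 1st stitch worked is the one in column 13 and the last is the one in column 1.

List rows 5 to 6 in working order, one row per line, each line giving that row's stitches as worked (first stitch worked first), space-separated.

Result:
p k p p p k p p p k p p p
p p k k p p k k p p k k p

Derivation:
Row 5: chart row 5, RS - tile across columns 1-13 and work as-is.
Row 6: chart row 1, WS - tiled (columns 1-13): k p p k k p p k k p p k k; work from column 13 back to 1 with k<->p swapped.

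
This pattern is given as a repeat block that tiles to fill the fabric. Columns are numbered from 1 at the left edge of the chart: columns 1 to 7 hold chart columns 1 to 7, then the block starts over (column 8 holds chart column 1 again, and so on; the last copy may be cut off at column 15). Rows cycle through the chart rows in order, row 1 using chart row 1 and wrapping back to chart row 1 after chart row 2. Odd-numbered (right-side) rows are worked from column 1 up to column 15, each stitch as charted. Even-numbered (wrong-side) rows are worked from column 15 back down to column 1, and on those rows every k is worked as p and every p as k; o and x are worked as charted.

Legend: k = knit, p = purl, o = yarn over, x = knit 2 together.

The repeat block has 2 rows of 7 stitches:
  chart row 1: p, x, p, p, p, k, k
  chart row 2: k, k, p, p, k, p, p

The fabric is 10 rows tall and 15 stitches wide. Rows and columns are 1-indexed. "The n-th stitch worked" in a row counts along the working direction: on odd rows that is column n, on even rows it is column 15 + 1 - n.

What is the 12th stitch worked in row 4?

Result:
k

Derivation:
For row 4: chart row = ((4-1) mod 2) + 1 = 2; this is a WS (even) row.
Chart row 2 tiled across columns 1-15: k k p p k p p k k p p k p p k
WS row: flip the tiled sequence (start at column 15) and apply k<->p; o and x stay.
Row 4 as worked: p k k p k k p p k k p k k p p
The 12th stitch worked is k.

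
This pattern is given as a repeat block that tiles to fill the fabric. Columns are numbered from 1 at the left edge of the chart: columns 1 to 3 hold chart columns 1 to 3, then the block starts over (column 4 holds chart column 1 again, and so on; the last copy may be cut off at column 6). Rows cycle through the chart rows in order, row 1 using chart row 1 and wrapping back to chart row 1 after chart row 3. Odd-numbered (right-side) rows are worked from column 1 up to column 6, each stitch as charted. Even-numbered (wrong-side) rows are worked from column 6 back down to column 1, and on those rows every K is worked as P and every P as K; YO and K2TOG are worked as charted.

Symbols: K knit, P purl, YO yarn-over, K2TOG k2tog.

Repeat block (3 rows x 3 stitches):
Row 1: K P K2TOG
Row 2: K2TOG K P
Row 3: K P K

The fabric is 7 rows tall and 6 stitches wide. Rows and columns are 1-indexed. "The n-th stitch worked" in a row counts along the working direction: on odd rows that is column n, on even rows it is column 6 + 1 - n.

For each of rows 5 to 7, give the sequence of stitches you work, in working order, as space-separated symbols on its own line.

Rows as worked:
K2TOG K P K2TOG K P
P K P P K P
K P K2TOG K P K2TOG

Derivation:
Row 5: chart row 2, RS - tile across columns 1-6 and work as-is.
Row 6: chart row 3, WS - tiled (columns 1-6): K P K K P K; work from column 6 back to 1 with K<->P swapped.
Row 7: chart row 1, RS - tile across columns 1-6 and work as-is.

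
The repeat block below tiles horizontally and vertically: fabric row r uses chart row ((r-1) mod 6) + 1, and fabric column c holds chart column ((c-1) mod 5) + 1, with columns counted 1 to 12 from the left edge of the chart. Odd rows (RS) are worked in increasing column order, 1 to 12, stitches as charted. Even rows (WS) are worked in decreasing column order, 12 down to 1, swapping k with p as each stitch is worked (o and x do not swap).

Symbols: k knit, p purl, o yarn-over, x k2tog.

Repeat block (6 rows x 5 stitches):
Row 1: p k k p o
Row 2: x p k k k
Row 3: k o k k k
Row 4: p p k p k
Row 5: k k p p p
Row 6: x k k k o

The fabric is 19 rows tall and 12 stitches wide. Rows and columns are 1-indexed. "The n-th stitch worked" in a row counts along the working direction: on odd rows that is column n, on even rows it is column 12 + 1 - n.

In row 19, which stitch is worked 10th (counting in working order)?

== STITCH ==
o

Derivation:
Row 19 uses chart row ((19-1) mod 6)+1 = 1. Row 19 is odd, so RS.
Chart row 1 tiled across columns 1-12: p k k p o p k k p o p k
RS: work column 1 to column 12, symbols as charted — the tiled row is the row as worked.
Stitch 10 in working order -> o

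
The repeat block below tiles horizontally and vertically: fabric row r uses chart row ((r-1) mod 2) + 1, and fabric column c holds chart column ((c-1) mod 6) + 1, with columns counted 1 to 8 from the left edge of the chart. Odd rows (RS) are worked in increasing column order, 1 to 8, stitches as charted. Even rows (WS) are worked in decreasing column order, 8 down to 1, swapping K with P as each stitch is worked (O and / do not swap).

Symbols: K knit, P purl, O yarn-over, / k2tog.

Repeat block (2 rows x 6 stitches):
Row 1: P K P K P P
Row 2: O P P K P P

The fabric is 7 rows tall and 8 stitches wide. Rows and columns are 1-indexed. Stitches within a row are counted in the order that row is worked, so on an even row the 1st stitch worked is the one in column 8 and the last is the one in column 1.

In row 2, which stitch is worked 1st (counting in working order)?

Stitch:
K

Derivation:
Row 2 uses chart row ((2-1) mod 2)+1 = 2. Row 2 is even, so WS.
Chart row 2 tiled across columns 1-8: O P P K P P O P
Wrong side: read the tiled row from column 8 down to 1 and exchange K with P (leave O, /).
Row 2 as worked: K O K K P K K O
Stitch 1 in working order -> K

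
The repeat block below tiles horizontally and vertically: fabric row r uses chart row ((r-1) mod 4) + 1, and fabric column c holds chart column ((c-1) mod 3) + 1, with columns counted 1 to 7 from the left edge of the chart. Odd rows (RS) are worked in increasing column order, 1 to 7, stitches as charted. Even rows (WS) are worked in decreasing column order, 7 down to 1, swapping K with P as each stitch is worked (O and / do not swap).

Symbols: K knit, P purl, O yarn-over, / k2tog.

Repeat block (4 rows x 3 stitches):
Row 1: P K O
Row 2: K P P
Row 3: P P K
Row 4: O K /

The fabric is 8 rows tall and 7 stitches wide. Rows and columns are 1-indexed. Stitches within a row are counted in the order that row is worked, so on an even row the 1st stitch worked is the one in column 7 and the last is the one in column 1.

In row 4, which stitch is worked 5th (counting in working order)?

== STITCH ==
/

Derivation:
Row 4 uses chart row ((4-1) mod 4)+1 = 4. Row 4 is even, so WS.
Chart row 4 tiled across columns 1-7: O K / O K / O
WS: work from column 7 back to column 1 (reverse the tiled row), swapping K<->P (O and / unchanged).
Row 4 as worked: O / P O / P O
Counting 5 along the worked row gives /.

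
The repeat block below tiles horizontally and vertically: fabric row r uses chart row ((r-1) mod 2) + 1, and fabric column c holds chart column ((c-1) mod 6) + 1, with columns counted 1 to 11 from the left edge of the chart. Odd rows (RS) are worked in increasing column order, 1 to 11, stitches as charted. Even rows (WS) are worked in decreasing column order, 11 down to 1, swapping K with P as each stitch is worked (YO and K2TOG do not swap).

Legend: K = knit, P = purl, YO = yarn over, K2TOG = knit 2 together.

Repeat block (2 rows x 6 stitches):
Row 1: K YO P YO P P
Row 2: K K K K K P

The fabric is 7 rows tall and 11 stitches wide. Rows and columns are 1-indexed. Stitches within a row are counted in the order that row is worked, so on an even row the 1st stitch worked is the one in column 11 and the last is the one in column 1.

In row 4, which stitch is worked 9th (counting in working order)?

For row 4: chart row = ((4-1) mod 2) + 1 = 2; this is a WS (even) row.
Chart row 2 tiled across columns 1-11: K K K K K P K K K K K
WS row: flip the tiled sequence (start at column 11) and apply K<->P; YO and K2TOG stay.
Row 4 as worked: P P P P P K P P P P P
The 9th stitch worked is P.

== STITCH ==
P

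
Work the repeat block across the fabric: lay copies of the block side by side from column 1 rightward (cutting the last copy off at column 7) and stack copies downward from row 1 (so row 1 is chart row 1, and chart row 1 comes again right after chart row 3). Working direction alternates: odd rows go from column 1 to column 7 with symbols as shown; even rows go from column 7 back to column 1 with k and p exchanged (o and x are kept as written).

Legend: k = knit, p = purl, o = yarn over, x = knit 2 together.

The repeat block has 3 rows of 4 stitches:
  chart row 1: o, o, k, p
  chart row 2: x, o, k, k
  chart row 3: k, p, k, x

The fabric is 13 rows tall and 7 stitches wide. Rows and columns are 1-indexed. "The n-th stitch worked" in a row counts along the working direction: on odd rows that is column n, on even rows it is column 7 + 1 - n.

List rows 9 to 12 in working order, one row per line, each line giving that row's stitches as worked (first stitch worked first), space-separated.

Row 9: chart row 3, RS - tile across columns 1-7 and work as-is.
Row 10: chart row 1, WS - tiled (columns 1-7): o o k p o o k; work from column 7 back to 1 with k<->p swapped.
Row 11: chart row 2, RS - tile across columns 1-7 and work as-is.
Row 12: chart row 3, WS - tiled (columns 1-7): k p k x k p k; work from column 7 back to 1 with k<->p swapped.

Rows as worked:
k p k x k p k
p o o k p o o
x o k k x o k
p k p x p k p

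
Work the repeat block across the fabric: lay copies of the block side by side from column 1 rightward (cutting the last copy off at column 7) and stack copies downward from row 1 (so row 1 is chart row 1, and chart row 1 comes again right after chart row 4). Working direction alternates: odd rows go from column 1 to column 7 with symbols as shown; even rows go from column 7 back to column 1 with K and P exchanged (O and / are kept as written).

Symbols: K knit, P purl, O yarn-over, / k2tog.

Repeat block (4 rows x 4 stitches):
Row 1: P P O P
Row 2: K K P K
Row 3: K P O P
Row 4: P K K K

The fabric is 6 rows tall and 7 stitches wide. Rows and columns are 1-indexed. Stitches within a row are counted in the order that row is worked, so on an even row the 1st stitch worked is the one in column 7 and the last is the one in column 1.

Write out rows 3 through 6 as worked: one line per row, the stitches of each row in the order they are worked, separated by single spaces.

== ROWS AS WORKED ==
K P O P K P O
P P K P P P K
P P O P P P O
K P P P K P P

Derivation:
Row 3: chart row 3, RS - tile across columns 1-7 and work as-is.
Row 4: chart row 4, WS - tiled (columns 1-7): P K K K P K K; work from column 7 back to 1 with K<->P swapped.
Row 5: chart row 1, RS - tile across columns 1-7 and work as-is.
Row 6: chart row 2, WS - tiled (columns 1-7): K K P K K K P; work from column 7 back to 1 with K<->P swapped.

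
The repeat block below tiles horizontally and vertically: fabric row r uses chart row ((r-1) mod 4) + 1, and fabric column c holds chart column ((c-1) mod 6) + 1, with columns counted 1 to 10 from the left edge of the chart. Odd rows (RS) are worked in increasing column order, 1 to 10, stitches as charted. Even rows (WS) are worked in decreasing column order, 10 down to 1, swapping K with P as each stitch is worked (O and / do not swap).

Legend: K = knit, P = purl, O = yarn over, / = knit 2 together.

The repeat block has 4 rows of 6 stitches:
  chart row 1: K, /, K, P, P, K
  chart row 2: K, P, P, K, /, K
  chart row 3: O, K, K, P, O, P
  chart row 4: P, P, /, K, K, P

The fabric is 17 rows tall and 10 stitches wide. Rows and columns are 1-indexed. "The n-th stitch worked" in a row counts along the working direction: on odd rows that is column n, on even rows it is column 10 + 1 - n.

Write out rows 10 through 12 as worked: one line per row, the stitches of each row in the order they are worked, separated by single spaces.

Result:
P K K P P / P K K P
O K K P O P O K K P
P / K K K P P / K K

Derivation:
Row 10: chart row 2, WS - tiled (columns 1-10): K P P K / K K P P K; work from column 10 back to 1 with K<->P swapped.
Row 11: chart row 3, RS - tile across columns 1-10 and work as-is.
Row 12: chart row 4, WS - tiled (columns 1-10): P P / K K P P P / K; work from column 10 back to 1 with K<->P swapped.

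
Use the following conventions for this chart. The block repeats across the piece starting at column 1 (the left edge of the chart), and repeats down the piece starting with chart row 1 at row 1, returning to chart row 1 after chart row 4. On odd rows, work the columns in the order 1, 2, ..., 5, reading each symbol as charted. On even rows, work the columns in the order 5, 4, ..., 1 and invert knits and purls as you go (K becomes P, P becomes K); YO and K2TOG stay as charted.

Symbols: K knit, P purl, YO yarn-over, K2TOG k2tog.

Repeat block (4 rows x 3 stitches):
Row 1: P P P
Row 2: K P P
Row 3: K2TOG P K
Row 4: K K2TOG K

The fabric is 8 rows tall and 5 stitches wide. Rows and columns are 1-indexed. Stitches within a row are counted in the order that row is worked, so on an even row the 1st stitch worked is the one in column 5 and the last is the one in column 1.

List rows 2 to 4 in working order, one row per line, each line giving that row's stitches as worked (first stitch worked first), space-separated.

Row 2: chart row 2, WS - tiled (columns 1-5): K P P K P; work from column 5 back to 1 with K<->P swapped.
Row 3: chart row 3, RS - tile across columns 1-5 and work as-is.
Row 4: chart row 4, WS - tiled (columns 1-5): K K2TOG K K K2TOG; work from column 5 back to 1 with K<->P swapped.

Result:
K P K K P
K2TOG P K K2TOG P
K2TOG P P K2TOG P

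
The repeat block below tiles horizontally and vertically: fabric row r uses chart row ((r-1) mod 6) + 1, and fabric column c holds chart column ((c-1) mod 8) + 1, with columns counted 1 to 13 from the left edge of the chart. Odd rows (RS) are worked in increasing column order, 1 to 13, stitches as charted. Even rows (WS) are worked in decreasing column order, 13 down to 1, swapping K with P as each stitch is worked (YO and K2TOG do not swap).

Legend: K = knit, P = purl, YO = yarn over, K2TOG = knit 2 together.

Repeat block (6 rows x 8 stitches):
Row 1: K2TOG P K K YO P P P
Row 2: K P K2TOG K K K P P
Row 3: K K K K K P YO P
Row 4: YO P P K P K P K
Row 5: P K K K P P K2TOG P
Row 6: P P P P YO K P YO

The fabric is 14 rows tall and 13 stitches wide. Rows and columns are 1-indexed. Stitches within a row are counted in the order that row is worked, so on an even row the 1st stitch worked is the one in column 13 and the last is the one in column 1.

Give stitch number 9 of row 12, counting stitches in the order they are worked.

For row 12: chart row = ((12-1) mod 6) + 1 = 6; this is a WS (even) row.
Chart row 6 tiled across columns 1-13: P P P P YO K P YO P P P P YO
Wrong side: read the tiled row from column 13 down to 1 and exchange K with P (leave YO, K2TOG).
Row 12 as worked: YO K K K K YO K P YO K K K K
Counting 9 along the worked row gives YO.

Stitch:
YO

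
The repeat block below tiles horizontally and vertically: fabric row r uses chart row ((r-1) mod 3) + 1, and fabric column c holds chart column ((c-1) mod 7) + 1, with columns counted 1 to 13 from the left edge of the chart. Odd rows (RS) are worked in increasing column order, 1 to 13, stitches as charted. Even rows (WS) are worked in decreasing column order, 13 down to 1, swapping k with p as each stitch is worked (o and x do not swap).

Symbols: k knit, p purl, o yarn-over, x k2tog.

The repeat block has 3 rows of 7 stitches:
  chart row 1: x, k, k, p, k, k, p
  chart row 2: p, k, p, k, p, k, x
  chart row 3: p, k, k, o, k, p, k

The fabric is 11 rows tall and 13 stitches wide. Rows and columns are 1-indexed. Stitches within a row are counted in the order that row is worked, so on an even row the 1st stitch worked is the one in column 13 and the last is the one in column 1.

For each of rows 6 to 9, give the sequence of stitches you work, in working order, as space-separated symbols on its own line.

Row 6: chart row 3, WS - tiled (columns 1-13): p k k o k p k p k k o k p; work from column 13 back to 1 with k<->p swapped.
Row 7: chart row 1, RS - tile across columns 1-13 and work as-is.
Row 8: chart row 2, WS - tiled (columns 1-13): p k p k p k x p k p k p k; work from column 13 back to 1 with k<->p swapped.
Row 9: chart row 3, RS - tile across columns 1-13 and work as-is.

== ROWS AS WORKED ==
k p o p p k p k p o p p k
x k k p k k p x k k p k k
p k p k p k x p k p k p k
p k k o k p k p k k o k p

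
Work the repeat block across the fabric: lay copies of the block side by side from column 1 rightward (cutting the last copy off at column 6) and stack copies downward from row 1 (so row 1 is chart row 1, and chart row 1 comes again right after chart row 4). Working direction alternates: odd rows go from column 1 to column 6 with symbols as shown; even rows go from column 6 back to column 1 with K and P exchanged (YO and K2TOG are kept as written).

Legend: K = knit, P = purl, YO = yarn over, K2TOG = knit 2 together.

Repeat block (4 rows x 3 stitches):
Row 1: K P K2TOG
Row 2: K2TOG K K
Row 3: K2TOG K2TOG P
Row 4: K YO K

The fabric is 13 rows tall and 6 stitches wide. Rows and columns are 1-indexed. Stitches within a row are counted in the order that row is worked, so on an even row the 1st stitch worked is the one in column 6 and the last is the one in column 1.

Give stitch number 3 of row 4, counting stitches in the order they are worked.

For row 4: chart row = ((4-1) mod 4) + 1 = 4; this is a WS (even) row.
Chart row 4 tiled across columns 1-6: K YO K K YO K
WS row: flip the tiled sequence (start at column 6) and apply K<->P; YO and K2TOG stay.
Row 4 as worked: P YO P P YO P
The 3rd stitch worked is P.

Stitch:
P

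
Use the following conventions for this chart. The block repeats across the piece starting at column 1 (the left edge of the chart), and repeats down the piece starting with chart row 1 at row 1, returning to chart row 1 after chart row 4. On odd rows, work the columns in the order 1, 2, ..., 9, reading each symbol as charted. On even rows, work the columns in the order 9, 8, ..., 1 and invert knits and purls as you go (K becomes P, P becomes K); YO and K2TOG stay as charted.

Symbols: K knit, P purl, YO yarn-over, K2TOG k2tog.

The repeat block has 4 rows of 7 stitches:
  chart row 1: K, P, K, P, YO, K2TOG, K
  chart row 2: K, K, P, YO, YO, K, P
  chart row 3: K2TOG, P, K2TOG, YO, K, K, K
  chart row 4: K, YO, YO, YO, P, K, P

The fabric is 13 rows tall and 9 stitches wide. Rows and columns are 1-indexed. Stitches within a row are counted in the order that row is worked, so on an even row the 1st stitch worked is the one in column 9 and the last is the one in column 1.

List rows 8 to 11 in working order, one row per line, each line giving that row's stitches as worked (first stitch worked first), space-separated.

Row 8: chart row 4, WS - tiled (columns 1-9): K YO YO YO P K P K YO; work from column 9 back to 1 with K<->P swapped.
Row 9: chart row 1, RS - tile across columns 1-9 and work as-is.
Row 10: chart row 2, WS - tiled (columns 1-9): K K P YO YO K P K K; work from column 9 back to 1 with K<->P swapped.
Row 11: chart row 3, RS - tile across columns 1-9 and work as-is.

Rows as worked:
YO P K P K YO YO YO P
K P K P YO K2TOG K K P
P P K P YO YO K P P
K2TOG P K2TOG YO K K K K2TOG P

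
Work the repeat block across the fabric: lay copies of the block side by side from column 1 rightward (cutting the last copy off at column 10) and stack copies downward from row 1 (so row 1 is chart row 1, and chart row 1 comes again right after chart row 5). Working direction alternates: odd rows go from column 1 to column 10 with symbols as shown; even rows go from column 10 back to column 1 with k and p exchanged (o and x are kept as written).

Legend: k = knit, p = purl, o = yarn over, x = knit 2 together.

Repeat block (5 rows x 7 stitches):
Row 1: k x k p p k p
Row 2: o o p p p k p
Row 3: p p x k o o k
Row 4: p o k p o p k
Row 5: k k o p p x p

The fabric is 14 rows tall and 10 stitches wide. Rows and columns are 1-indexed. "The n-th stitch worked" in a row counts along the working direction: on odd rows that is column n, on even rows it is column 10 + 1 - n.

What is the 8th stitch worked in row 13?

Row 13: (13-1) mod 5 = 2, so use chart row 3. Odd row -> RS.
Chart row 3 tiled across columns 1-10: p p x k o o k p p x
RS: work column 1 to column 10, symbols as charted — the tiled row is the row as worked.
Counting 8 along the worked row gives p.

Stitch:
p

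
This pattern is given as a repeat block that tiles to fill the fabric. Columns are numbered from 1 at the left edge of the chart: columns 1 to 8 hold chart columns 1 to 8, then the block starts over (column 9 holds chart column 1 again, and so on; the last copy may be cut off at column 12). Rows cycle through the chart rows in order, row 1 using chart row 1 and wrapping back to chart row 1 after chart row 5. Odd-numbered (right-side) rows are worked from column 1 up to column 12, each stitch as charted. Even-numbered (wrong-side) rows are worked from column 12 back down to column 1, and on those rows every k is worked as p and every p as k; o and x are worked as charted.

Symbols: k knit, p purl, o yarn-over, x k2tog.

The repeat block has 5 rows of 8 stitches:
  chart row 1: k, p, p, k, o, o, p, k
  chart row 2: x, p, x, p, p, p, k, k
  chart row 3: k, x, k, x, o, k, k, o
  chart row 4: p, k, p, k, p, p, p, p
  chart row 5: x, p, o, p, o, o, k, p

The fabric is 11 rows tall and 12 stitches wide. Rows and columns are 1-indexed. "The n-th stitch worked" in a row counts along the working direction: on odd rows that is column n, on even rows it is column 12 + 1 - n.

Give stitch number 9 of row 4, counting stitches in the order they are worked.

Row 4: (4-1) mod 5 = 3, so use chart row 4. Even row -> WS.
Chart row 4 tiled across columns 1-12: p k p k p p p p p k p k
WS: work from column 12 back to column 1 (reverse the tiled row), swapping k<->p (o and x unchanged).
Row 4 as worked: p k p k k k k k p k p k
Counting 9 along the worked row gives p.

Result:
p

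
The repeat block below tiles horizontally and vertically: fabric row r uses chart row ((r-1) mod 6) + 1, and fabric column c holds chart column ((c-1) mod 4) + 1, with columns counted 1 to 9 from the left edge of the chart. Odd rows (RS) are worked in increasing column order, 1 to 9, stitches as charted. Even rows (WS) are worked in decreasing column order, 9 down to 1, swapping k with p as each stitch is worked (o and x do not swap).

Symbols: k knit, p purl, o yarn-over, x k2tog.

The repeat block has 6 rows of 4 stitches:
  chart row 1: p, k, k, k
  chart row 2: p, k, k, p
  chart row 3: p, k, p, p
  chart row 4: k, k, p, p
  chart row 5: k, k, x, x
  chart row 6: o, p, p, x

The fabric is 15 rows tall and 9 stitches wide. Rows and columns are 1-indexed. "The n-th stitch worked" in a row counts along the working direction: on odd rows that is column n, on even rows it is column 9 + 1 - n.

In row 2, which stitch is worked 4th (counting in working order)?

== STITCH ==
p

Derivation:
Row 2: (2-1) mod 6 = 1, so use chart row 2. Even row -> WS.
Chart row 2 tiled across columns 1-9: p k k p p k k p p
WS: work from column 9 back to column 1 (reverse the tiled row), swapping k<->p (o and x unchanged).
Row 2 as worked: k k p p k k p p k
Counting 4 along the worked row gives p.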